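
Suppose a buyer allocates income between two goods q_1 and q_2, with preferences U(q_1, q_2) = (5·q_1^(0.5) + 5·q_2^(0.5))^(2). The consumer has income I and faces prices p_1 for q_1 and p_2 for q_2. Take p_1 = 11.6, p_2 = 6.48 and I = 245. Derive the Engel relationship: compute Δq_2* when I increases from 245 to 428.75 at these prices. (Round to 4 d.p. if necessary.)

Δq_2* = 18.1933

MRS = MU_q_1/MU_q_2 = (q_2/q_1)^(0.5). Set equal to p_1/p_2.
Solve for the ratio: q_2/q_1 = [p_1/p_2]^(2).
Substitute q_2 = (q_2/q_1)·q_1 into the budget: q_1* = I/(p_1 + p_2·(q_2/q_1)).
Numerically q_2/q_1 = 3.204542, so q_1* = 245/(11.6 + 6.48·3.204542) = 7.5698 and q_2* = 3.204542·7.5698 = 24.2578.
At I' = 428.75: q_2* = 42.4511. Change: 42.4511 − 24.2578 = 18.1933.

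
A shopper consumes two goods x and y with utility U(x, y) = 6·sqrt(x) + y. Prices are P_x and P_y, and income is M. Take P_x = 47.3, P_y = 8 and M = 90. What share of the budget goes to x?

Thus x* = (3·P_y/P_x)² — independent of M — with the rest of income spent on y.
Plugging in: x* = (3·8/47.3)² = 0.2575, y* = 9.7278.
Expenditure on x: 47.3·0.2575 = 12.1776; share = 0.1353.

share on x = 0.1353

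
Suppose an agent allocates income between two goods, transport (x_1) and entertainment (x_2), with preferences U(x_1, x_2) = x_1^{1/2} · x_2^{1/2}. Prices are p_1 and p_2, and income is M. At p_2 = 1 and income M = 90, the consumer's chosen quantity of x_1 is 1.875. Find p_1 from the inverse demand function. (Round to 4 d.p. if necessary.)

MU_x_1/MU_x_2 = (0.5·x_2)/(0.5·x_1); tangency sets this equal to p_1/p_2.
Rearranging, p_2·x_2 = p_1·x_1. Substituting into the budget gives p_1·x_1·(1 + 1) = M.
Demand: x_1*(p_1,p_2,M) = 0.5·M/p_1 and x_2* = 0.5·M/p_2.
Set x_1* = 1.875 in the demand function and solve for p_1: p_1 = 24.

p_1 = 24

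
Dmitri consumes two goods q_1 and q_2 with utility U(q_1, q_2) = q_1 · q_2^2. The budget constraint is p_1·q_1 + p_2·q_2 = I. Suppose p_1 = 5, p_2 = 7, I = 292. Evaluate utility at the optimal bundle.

MU_q_1/MU_q_2 = (q_2)/(2·q_1); tangency sets this equal to p_1/p_2.
Rearranging, p_2·q_2 = 2·p_1·q_1. Substituting into the budget gives p_1·q_1·(1 + 2) = I.
Demand: q_1*(p_1,p_2,I) = 1/3·I/p_1 and q_2* = 2/3·I/p_2.
At p_1=5, p_2=7, I=292: q_1* = 1/3·292/5 = 19.4667, q_2* = 27.8095.
Utility at the optimum: U(19.4667, 27.8095) = 15054.9285.

V = 15054.9285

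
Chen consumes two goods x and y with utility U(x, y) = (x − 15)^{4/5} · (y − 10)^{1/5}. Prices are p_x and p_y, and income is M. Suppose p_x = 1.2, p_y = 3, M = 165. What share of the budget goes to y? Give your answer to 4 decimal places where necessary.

MRS = 4·(y−10)/(x−15). Tangency with p_x/p_y gives y−10 = (1/4)·(p_x/p_y)·(x−15).
After buying the subsistence bundle (15, 10), a share 0.8 of the remaining income goes to x: x* = 15 + 0.8·(M − 15p_x − 10p_y)/p_x.
Discretionary income = 165 − 15·1.2 − 10·3 = 117; x* = 15 + 0.8·117/1.2 = 93; y* = 10 + 0.2·117/3 = 17.8.
Expenditure on y: 3·17.8 = 53.4; share = 0.3236.

share on y = 0.3236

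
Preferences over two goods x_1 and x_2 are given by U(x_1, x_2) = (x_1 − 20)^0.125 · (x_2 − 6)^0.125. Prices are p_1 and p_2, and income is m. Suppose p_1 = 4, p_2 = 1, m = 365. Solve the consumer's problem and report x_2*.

x_2* = 145.5

This is Cobb-Douglas in (x_1−20, x_2−6): tangency gives 0.125·p_2·(x_2−6) = 0.125·p_1·(x_1−20).
Substituting into the budget: x_1* = 20 + 0.5·(m − 20·p_1 − 6·p_2)/p_1, and x_2* = 6 + 0.5·(…)/p_2.
Discretionary income = 365 − 20·4 − 6·1 = 279; x_2* = 6 + 0.5·279/1 = 145.5.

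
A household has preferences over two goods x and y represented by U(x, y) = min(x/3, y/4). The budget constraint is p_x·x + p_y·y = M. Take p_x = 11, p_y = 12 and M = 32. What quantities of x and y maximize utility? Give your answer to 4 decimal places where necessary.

Leontief preferences: the optimum is at the kink where x/3 = y/4, i.e. y = (4/3)·x.
Budget: p_x·x + p_y·(4/3)·x = M, so (3·p_x + 4·p_y)·x = 3·M.
Demand: x*(p_x,p_y,M) = 3·M/(3·p_x + 4·p_y), y* = 4·M/(3·p_x + 4·p_y).
Here 3·11 + 4·12 = 81, giving x* = 1.1852 and y* = 1.5802.

x* = 1.1852, y* = 1.5802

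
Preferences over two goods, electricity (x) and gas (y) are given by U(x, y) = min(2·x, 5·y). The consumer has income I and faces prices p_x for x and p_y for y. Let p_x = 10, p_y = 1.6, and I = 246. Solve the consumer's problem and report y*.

Demand: x*(p_x,p_y,I) = 5·I/(5·p_x + 2·p_y), y* = 2·I/(5·p_x + 2·p_y).
Here 5·10 + 2·1.6 = 53.2, giving y* = 9.2481.

y* = 9.2481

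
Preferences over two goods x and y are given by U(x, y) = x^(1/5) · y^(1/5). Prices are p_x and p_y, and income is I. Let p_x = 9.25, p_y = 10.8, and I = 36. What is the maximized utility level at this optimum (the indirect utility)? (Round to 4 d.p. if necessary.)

MU_x/MU_y = (0.2·y)/(0.2·x); tangency sets this equal to p_x/p_y.
Rearranging, p_y·y = p_x·x. Substituting into the budget gives p_x·x·(1 + 1) = I.
Demand: x*(p_x,p_y,I) = 0.5·I/p_x and y* = 0.5·I/p_y.
At p_x=9.25, p_y=10.8, I=36: x* = 0.5·36/9.25 = 1.9459, y* = 1.6667.
Utility at the optimum: U(1.9459, 1.6667) = 1.2653.

V = 1.2653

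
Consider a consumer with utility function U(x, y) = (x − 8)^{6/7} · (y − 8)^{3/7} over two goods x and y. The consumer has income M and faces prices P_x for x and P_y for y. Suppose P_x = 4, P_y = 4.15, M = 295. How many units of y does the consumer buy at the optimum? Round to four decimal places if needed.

This is Cobb-Douglas in (x−8, y−8): tangency gives 6/7·P_y·(y−8) = 3/7·P_x·(x−8).
Substituting into the budget: x* = 8 + 2/3·(M − 8·P_x − 8·P_y)/P_x, and y* = 8 + 1/3·(…)/P_y.
Discretionary income = 295 − 8·4 − 8·4.15 = 229.8; y* = 8 + 1/3·229.8/4.15 = 26.4578.

y* = 26.4578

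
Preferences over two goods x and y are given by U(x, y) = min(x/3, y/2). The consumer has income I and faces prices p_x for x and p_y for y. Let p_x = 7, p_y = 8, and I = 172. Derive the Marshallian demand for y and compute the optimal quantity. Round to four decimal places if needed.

y* = 9.2973

With perfect complements, no substitution: consume in ratio x:y = 3:2.
Budget: p_x·x + p_y·(2/3)·x = I, so (3·p_x + 2·p_y)·x = 3·I.
Demand: x*(p_x,p_y,I) = 3·I/(3·p_x + 2·p_y), y* = 2·I/(3·p_x + 2·p_y).
Here 3·7 + 2·8 = 37, giving y* = 9.2973.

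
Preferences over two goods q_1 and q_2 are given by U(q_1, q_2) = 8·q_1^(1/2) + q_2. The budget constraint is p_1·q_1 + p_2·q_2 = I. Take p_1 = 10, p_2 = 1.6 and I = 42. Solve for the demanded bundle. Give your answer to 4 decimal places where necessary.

MU_q_1 = 4/√q_1, MU_q_2 = 1. Tangency: 4/√q_1 = p_1/p_2.
Thus q_1* = (4·p_2/p_1)² — independent of I — with the rest of income spent on q_2.
Plugging in: q_1* = (4·1.6/10)² = 0.4096, q_2* = 23.69.

q_1* = 0.4096, q_2* = 23.69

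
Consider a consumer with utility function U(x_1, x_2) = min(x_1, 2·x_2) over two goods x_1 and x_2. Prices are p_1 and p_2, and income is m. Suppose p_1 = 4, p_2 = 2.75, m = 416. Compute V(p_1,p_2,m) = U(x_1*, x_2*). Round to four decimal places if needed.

V = 77.3953

With perfect complements, no substitution: consume in ratio x_1:x_2 = 2:1.
Budget: p_1·x_1 + p_2·(1/2)·x_1 = m, so (2·p_1 + p_2)·x_1 = 2·m.
Demand: x_1*(p_1,p_2,m) = 2·m/(2·p_1 + p_2), x_2* = m/(2·p_1 + p_2).
Here 2·4 + 2.75 = 10.75, giving x_1* = 77.3953 and x_2* = 38.6977.
Utility at the optimum: U(77.3953, 38.6977) = 77.3953.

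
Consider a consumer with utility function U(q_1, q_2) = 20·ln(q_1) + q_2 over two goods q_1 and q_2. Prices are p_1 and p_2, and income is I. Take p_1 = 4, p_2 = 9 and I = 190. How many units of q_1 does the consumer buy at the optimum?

q_1* = 45

Set MRS = p_1/p_2: (20/q_1)/1 = p_1/p_2.
So q_1*(p_1,p_2) = 20·p_2/p_1, independent of income; and q_2* = (I − 20·p_2)/p_2.
At the given prices: q_1* = 20·9/4 = 45.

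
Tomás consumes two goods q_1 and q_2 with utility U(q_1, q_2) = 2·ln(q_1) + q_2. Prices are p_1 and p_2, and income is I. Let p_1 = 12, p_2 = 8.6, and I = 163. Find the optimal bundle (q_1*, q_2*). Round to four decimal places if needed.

q_1* = 1.4333, q_2* = 16.9535

MU_q_1 = 2/q_1, MU_q_2 = 1. Tangency: 2/q_1 = p_1/p_2.
So q_1*(p_1,p_2) = 2·p_2/p_1, independent of income; and q_2* = (I − 2·p_2)/p_2.
At the given prices: q_1* = 2·8.6/12 = 1.4333, and q_2* = 16.9535.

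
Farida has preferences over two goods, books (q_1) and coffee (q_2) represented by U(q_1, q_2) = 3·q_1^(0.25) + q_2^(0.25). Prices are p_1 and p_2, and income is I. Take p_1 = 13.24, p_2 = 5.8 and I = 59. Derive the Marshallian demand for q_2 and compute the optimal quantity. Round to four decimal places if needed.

Substitute q_2 = (q_2/q_1)·q_1 into the budget: q_1* = I/(p_1 + p_2·(q_2/q_1)).
Numerically q_2/q_1 = 0.69468, so q_1* = 59/(13.24 + 5.8·0.69468) = 3.4165 and q_2* = 0.69468·3.4165 = 2.3734.

q_2* = 2.3734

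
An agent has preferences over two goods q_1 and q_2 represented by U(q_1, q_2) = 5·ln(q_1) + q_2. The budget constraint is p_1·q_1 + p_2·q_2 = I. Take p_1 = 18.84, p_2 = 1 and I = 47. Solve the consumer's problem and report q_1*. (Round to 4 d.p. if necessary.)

q_1* = 0.2654

Set MRS = p_1/p_2: (5/q_1)/1 = p_1/p_2.
So q_1*(p_1,p_2) = 5·p_2/p_1, independent of income; and q_2* = (I − 5·p_2)/p_2.
At the given prices: q_1* = 5·1/18.84 = 0.2654.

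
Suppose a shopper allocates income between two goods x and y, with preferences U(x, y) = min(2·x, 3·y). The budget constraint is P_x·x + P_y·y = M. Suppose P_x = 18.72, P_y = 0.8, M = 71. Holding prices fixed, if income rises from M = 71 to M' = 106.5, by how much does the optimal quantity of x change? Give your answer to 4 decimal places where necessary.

Δx* = 1.8438

With perfect complements, no substitution: consume in ratio x:y = 3:2.
Budget: P_x·x + P_y·(2/3)·x = M, so (3·P_x + 2·P_y)·x = 3·M.
Demand: x*(P_x,P_y,M) = 3·M/(3·P_x + 2·P_y), y* = 2·M/(3·P_x + 2·P_y).
Here 3·18.72 + 2·0.8 = 57.76, giving x* = 3.6877.
At M' = 106.5: x* = 5.5315. Change: 5.5315 − 3.6877 = 1.8438.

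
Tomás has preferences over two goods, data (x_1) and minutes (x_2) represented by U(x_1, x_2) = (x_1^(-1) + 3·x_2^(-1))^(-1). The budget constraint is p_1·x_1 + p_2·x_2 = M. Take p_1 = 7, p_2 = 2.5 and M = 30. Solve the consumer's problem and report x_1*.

MU_x_1 ∝ x_1^(-2), MU_x_2 ∝ 3·x_2^(-2), so MRS = (1/3)·(x_2/x_1)^(2) = p_1/p_2.
Solve for the ratio: x_2/x_1 = [3·p_1/p_2]^(0.5).
With the ratio pinned down, the budget gives x_1* = M/(p_1 + p_2·(x_2/x_1)) and x_2* = (x_2/x_1)·x_1*.
Numerically x_2/x_1 = 2.898275, so x_1* = 30/(7 + 2.5·2.898275) = 2.1059.

x_1* = 2.1059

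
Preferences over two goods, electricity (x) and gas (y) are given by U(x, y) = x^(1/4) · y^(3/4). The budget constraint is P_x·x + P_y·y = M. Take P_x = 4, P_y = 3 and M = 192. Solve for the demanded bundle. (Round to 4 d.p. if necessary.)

x* = 12, y* = 48

The MRS is (1/3)·y/x. Set MRS = P_x/P_y.
Rearranging, P_y·y = 3·P_x·x. Substituting into the budget gives P_x·x·(1 + 3) = M.
Demand: x*(P_x,P_y,M) = 0.25·M/P_x and y* = 0.75·M/P_y.
At P_x=4, P_y=3, M=192: x* = 0.25·192/4 = 12, y* = 48.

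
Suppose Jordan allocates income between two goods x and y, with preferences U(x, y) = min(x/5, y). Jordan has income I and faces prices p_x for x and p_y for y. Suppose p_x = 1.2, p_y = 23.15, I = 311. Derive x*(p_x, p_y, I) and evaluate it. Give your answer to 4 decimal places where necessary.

x* = 53.3448

Leontief preferences: the optimum is at the kink where x/5 = y/1, i.e. y = (1/5)·x.
Budget: p_x·x + p_y·(1/5)·x = I, so (5·p_x + p_y)·x = 5·I.
Demand: x*(p_x,p_y,I) = 5·I/(5·p_x + p_y), y* = I/(5·p_x + p_y).
Here 5·1.2 + 23.15 = 29.15, giving x* = 53.3448.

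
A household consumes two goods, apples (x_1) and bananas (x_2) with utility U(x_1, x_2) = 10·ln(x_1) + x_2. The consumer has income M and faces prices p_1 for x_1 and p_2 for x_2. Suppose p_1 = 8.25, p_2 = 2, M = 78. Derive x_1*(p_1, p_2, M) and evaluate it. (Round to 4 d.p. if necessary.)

Set MRS = p_1/p_2: (10/x_1)/1 = p_1/p_2.
So x_1*(p_1,p_2) = 10·p_2/p_1, independent of income; and x_2* = (M − 10·p_2)/p_2.
At the given prices: x_1* = 10·2/8.25 = 2.4242.

x_1* = 2.4242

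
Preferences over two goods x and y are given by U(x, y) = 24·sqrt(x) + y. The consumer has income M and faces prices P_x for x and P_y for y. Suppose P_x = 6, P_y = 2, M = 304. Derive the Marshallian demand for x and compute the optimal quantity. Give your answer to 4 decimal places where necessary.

x* = 16

Set MRS = P_x/P_y: 12·x^(−1/2) = P_x/P_y.
Solve: √x = 12·P_y/P_x, so x*(P_x,P_y) = (12·P_y/P_x)², and y* = (M − P_x·x*)/P_y.
Plugging in: x* = (12·2/6)² = 16.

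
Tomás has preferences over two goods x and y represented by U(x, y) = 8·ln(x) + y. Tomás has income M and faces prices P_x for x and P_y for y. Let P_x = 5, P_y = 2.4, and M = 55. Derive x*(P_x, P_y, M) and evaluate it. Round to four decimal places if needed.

x* = 3.84

Set MRS = P_x/P_y: (8/x)/1 = P_x/P_y.
So x*(P_x,P_y) = 8·P_y/P_x, independent of income; and y* = (M − 8·P_y)/P_y.
At the given prices: x* = 8·2.4/5 = 3.84.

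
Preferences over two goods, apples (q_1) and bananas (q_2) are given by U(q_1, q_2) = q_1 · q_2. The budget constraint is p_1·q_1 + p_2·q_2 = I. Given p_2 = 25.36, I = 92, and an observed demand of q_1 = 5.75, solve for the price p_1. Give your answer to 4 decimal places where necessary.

p_1 = 8

The MRS is q_2/q_1. Set MRS = p_1/p_2.
Rearranging, p_2·q_2 = p_1·q_1. Substituting into the budget gives p_1·q_1·(1 + 1) = I.
Demand: q_1*(p_1,p_2,I) = 0.5·I/p_1 and q_2* = 0.5·I/p_2.
Set q_1* = 5.75 in the demand function and solve for p_1: p_1 = 8.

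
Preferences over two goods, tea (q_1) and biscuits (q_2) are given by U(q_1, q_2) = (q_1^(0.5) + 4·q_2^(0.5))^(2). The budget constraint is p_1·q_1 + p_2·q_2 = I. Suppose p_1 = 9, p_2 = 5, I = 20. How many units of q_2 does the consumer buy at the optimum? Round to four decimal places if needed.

q_2* = 3.8658

MRS = MU_q_1/MU_q_2 = (1/4)·(q_2/q_1)^(0.5). Set equal to p_1/p_2.
Hence q_2/q_1 = (4·p_1/p_2)^(1/(0.5)), i.e. raised to the 2 power.
Substitute q_2 = (q_2/q_1)·q_1 into the budget: q_1* = I/(p_1 + p_2·(q_2/q_1)).
Numerically q_2/q_1 = 51.84, so q_1* = 20/(9 + 5·51.84) = 0.0746 and q_2* = 51.84·0.0746 = 3.8658.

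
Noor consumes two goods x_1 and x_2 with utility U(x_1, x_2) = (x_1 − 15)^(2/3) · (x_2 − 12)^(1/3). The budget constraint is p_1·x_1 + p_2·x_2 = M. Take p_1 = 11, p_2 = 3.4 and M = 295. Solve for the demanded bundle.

Let x_1' = x_1−15, x_2' = x_2−12. MRS = 2·x_2'/x_1' = p_1/p_2.
After buying the subsistence bundle (15, 12), a share 2/3 of the remaining income goes to x_1: x_1* = 15 + 2/3·(M − 15p_1 − 12p_2)/p_1.
Discretionary income = 295 − 15·11 − 12·3.4 = 89.2; x_1* = 15 + 2/3·89.2/11 = 20.4061; x_2* = 12 + 1/3·89.2/3.4 = 20.7451.

x_1* = 20.4061, x_2* = 20.7451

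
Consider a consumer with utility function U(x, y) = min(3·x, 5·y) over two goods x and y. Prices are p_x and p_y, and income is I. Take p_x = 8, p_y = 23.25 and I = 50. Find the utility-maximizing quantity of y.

Leontief preferences: the optimum is at the kink where x/5 = y/3, i.e. y = (3/5)·x.
Budget: p_x·x + p_y·(3/5)·x = I, so (5·p_x + 3·p_y)·x = 5·I.
Demand: x*(p_x,p_y,I) = 5·I/(5·p_x + 3·p_y), y* = 3·I/(5·p_x + 3·p_y).
Here 5·8 + 3·23.25 = 109.75, giving y* = 1.3667.

y* = 1.3667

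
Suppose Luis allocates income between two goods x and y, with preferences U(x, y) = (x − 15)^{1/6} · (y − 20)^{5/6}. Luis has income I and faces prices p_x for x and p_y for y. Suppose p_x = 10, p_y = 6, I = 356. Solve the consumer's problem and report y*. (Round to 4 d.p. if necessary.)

Let x' = x−15, y' = y−20. MRS = (1/5)·y'/x' = p_x/p_y.
Substituting into the budget: x* = 15 + 1/6·(I − 15·p_x − 20·p_y)/p_x, and y* = 20 + 5/6·(…)/p_y.
Discretionary income = 356 − 15·10 − 20·6 = 86; y* = 20 + 5/6·86/6 = 31.9444.

y* = 31.9444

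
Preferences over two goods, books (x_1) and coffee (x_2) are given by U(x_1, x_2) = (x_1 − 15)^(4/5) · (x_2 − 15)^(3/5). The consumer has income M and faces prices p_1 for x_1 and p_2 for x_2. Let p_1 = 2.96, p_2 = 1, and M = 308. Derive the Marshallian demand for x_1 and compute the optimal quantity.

x_1* = 62.9923

Discretionary income = 308 − 15·2.96 − 15·1 = 248.6; x_1* = 15 + 4/7·248.6/2.96 = 62.9923.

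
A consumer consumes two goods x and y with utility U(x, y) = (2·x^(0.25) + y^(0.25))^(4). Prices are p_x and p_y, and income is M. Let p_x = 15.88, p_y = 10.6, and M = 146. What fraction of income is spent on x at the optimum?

share on x = 0.6877

Numerically y/x = 0.680278, so x* = 146/(15.88 + 10.6·0.680278) = 6.3228 and y* = 0.680278·6.3228 = 4.3013.
Expenditure on x: 15.88·6.3228 = 100.4065; share = 0.6877.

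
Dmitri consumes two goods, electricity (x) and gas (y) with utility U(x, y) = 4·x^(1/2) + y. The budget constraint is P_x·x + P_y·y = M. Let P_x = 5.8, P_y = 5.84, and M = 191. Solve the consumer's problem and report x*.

Set MRS = P_x/P_y: 2·x^(−1/2) = P_x/P_y.
Thus x* = (2·P_y/P_x)² — independent of M — with the rest of income spent on y.
Plugging in: x* = (2·5.84/5.8)² = 4.0554.

x* = 4.0554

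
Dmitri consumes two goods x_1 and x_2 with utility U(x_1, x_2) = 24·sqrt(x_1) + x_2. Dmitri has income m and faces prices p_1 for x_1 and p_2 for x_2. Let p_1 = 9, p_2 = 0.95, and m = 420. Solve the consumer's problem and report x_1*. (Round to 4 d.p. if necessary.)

x_1* = 1.6044

MU_x_1 = 12/√x_1, MU_x_2 = 1. Tangency: 12/√x_1 = p_1/p_2.
Solve: √x_1 = 12·p_2/p_1, so x_1*(p_1,p_2) = (12·p_2/p_1)², and x_2* = (m − p_1·x_1*)/p_2.
Plugging in: x_1* = (12·0.95/9)² = 1.6044.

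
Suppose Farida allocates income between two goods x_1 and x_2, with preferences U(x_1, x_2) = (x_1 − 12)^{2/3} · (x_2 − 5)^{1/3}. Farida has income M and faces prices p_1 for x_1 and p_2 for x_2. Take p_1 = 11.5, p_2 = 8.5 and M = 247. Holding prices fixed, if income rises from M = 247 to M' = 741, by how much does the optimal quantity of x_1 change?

Let x_1' = x_1−12, x_2' = x_2−5. MRS = 2·x_2'/x_1' = p_1/p_2.
Substituting into the budget: x_1* = 12 + 2/3·(M − 12·p_1 − 5·p_2)/p_1, and x_2* = 5 + 1/3·(…)/p_2.
Discretionary income = 247 − 12·11.5 − 5·8.5 = 66.5; x_1* = 12 + 2/3·66.5/11.5 = 15.8551.
At M' = 741: x_1* = 44.4928. Change: 44.4928 − 15.8551 = 28.6377.

Δx_1* = 28.6377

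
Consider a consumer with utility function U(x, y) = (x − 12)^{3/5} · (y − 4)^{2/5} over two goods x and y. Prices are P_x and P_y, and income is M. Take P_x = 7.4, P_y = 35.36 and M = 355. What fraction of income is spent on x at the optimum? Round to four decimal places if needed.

share on x = 0.461

MRS = (3/2)·(y−4)/(x−12). Tangency with P_x/P_y gives y−4 = (2/3)·(P_x/P_y)·(x−12).
After buying the subsistence bundle (12, 4), a share 0.6 of the remaining income goes to x: x* = 12 + 0.6·(M − 12P_x − 4P_y)/P_x.
Discretionary income = 355 − 12·7.4 − 4·35.36 = 124.76; x* = 12 + 0.6·124.76/7.4 = 22.1157; y* = 4 + 0.4·124.76/35.36 = 5.4113.
Expenditure on x: 7.4·22.1157 = 163.656; share = 0.461.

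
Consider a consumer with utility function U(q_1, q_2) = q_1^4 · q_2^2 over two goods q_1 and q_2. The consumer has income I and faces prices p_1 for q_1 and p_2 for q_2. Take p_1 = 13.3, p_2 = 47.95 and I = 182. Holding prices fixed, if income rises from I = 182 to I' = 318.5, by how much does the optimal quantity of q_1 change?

MU_q_1/MU_q_2 = (4·q_2)/(2·q_1); tangency sets this equal to p_1/p_2.
Rearranging, p_2·q_2 = (1/2)·p_1·q_1. Substituting into the budget gives p_1·q_1·(1 + (1/2)) = I.
Demand: q_1*(p_1,p_2,I) = 2/3·I/p_1 and q_2* = 1/3·I/p_2.
At p_1=13.3, p_2=47.95, I=182: q_1* = 2/3·182/13.3 = 9.1228.
At I' = 318.5: q_1* = 15.9649. Change: 15.9649 − 9.1228 = 6.8421.

Δq_1* = 6.8421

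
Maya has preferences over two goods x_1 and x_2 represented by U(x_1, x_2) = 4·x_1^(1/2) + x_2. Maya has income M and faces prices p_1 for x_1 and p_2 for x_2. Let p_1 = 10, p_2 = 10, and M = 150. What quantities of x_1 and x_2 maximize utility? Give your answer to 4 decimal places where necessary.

Set MRS = p_1/p_2: 2·x_1^(−1/2) = p_1/p_2.
Thus x_1* = (2·p_2/p_1)² — independent of M — with the rest of income spent on x_2.
Plugging in: x_1* = (2·10/10)² = 4, x_2* = 11.

x_1* = 4, x_2* = 11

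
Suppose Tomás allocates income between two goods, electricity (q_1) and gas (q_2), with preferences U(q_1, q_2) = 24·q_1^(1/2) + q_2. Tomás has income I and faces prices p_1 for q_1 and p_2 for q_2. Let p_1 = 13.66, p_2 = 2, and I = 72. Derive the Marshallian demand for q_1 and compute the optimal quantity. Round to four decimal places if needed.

q_1* = 3.0869

Thus q_1* = (12·p_2/p_1)² — independent of I — with the rest of income spent on q_2.
Plugging in: q_1* = (12·2/13.66)² = 3.0869.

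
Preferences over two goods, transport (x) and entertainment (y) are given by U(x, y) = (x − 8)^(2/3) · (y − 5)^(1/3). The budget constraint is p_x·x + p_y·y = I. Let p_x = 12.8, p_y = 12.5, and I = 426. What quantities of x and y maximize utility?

x* = 21.599, y* = 11.9627

MRS = 2·(y−5)/(x−8). Tangency with p_x/p_y gives y−5 = (1/2)·(p_x/p_y)·(x−8).
Substituting into the budget: x* = 8 + 2/3·(I − 8·p_x − 5·p_y)/p_x, and y* = 5 + 1/3·(…)/p_y.
Discretionary income = 426 − 8·12.8 − 5·12.5 = 261.1; x* = 8 + 2/3·261.1/12.8 = 21.599; y* = 5 + 1/3·261.1/12.5 = 11.9627.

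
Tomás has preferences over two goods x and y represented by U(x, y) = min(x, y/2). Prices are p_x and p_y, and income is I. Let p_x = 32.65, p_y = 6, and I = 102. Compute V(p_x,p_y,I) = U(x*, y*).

Leontief preferences: the optimum is at the kink where x/1 = y/2, i.e. y = 2·x.
Budget: p_x·x + p_y·2·x = I, so (p_x + 2·p_y)·x = I.
Demand: x*(p_x,p_y,I) = I/(p_x + 2·p_y), y* = 2·I/(p_x + 2·p_y).
Here 32.65 + 2·6 = 44.65, giving x* = 2.2844 and y* = 4.5689.
Utility at the optimum: U(2.2844, 4.5689) = 2.2844.

V = 2.2844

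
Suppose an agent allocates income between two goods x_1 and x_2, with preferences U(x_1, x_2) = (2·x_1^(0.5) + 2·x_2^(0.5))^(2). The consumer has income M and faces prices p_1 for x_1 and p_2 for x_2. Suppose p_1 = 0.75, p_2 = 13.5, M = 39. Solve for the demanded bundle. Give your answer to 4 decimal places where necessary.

From the CES first-order condition, (x_2/x_1)^(0.5) = p_1/p_2.
Hence x_2/x_1 = (p_1/p_2)^(1/(0.5)), i.e. raised to the 2 power.
With the ratio pinned down, the budget gives x_1* = M/(p_1 + p_2·(x_2/x_1)) and x_2* = (x_2/x_1)·x_1*.
Numerically x_2/x_1 = 0.003086, so x_1* = 39/(0.75 + 13.5·0.003086) = 49.2632 and x_2* = 0.003086·49.2632 = 0.152.

x_1* = 49.2632, x_2* = 0.152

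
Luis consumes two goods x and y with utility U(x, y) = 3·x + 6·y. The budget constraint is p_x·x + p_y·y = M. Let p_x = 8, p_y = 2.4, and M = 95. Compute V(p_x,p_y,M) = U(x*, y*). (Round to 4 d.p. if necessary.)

Perfect substitutes: compare marginal utility per dollar. 3/p_x vs 6/p_y → 0.375 vs 2.5.
y gives more utility per dollar, so spend all income on y: y* = M/p_y, x* = 0.
Numerically: x* = 0, y* = 39.5833.
Utility at the optimum: U(0, 39.5833) = 237.5.

V = 237.5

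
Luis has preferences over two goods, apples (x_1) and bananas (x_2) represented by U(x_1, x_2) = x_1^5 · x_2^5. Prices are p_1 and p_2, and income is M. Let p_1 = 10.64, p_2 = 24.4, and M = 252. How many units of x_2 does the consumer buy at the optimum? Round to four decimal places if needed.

MU_x_1/MU_x_2 = (5·x_2)/(5·x_1); tangency sets this equal to p_1/p_2.
So 5·p_2·x_2 = 5·p_1·x_1; combined with the budget, a share 0.5 of income goes to x_1.
Demand: x_1*(p_1,p_2,M) = 0.5·M/p_1 and x_2* = 0.5·M/p_2.
At p_1=10.64, p_2=24.4, M=252: x_2* = 0.5·252/24.4 = 5.1639.

x_2* = 5.1639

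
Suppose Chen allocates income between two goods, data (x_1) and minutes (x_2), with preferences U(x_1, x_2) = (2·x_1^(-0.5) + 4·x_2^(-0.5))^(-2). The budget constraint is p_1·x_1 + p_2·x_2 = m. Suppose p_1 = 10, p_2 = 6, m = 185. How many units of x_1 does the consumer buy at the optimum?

x_1* = 7.9098

MU_x_1 ∝ 2·x_1^(-1.5), MU_x_2 ∝ 4·x_2^(-1.5), so MRS = (1/2)·(x_2/x_1)^(1.5) = p_1/p_2.
Solve for the ratio: x_2/x_1 = [2·p_1/p_2]^(2/3).
With the ratio pinned down, the budget gives x_1* = m/(p_1 + p_2·(x_2/x_1)) and x_2* = (x_2/x_1)·x_1*.
Numerically x_2/x_1 = 2.231443, so x_1* = 185/(10 + 6·2.231443) = 7.9098.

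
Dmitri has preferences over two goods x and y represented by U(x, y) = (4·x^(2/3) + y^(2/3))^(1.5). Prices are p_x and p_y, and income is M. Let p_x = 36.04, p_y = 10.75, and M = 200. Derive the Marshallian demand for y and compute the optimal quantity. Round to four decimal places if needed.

Substitute y = (y/x)·x into the budget: x* = M/(p_x + p_y·(y/x)).
Numerically y/x = 0.588774, so x* = 200/(36.04 + 10.75·0.588774) = 4.7204 and y* = 0.588774·4.7204 = 2.7792.

y* = 2.7792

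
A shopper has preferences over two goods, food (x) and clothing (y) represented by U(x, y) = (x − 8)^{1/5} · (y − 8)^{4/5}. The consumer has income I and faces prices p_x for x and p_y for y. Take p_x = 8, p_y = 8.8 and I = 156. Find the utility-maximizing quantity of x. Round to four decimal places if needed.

x* = 8.54

Let x' = x−8, y' = y−8. MRS = (1/4)·y'/x' = p_x/p_y.
Substituting into the budget: x* = 8 + 0.2·(I − 8·p_x − 8·p_y)/p_x, and y* = 8 + 0.8·(…)/p_y.
Discretionary income = 156 − 8·8 − 8·8.8 = 21.6; x* = 8 + 0.2·21.6/8 = 8.54.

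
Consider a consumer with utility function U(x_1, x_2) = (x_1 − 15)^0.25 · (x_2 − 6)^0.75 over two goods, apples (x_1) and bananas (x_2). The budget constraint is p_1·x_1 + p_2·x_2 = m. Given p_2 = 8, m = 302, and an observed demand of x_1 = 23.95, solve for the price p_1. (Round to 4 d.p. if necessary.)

Let x_1' = x_1−15, x_2' = x_2−6. MRS = (1/3)·x_2'/x_1' = p_1/p_2.
Substituting into the budget: x_1* = 15 + 0.25·(m − 15·p_1 − 6·p_2)/p_1, and x_2* = 6 + 0.75·(…)/p_2.
Set x_1* = 23.95 in the demand function and solve for p_1: p_1 = 5.

p_1 = 5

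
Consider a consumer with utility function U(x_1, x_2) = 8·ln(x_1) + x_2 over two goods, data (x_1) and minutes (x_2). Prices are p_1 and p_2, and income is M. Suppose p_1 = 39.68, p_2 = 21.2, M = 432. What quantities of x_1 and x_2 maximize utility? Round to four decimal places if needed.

x_1* = 4.2742, x_2* = 12.3774

MU_x_1 = 8/x_1, MU_x_2 = 1. Tangency: 8/x_1 = p_1/p_2.
So x_1*(p_1,p_2) = 8·p_2/p_1, independent of income; and x_2* = (M − 8·p_2)/p_2.
At the given prices: x_1* = 8·21.2/39.68 = 4.2742, and x_2* = 12.3774.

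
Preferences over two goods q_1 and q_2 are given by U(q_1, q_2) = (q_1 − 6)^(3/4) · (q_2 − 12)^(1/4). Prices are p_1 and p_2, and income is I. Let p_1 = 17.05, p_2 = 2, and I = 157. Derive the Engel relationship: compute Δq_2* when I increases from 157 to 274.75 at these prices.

MRS = 3·(q_2−12)/(q_1−6). Tangency with p_1/p_2 gives q_2−12 = (1/3)·(p_1/p_2)·(q_1−6).
Substituting into the budget: q_1* = 6 + 0.75·(I − 6·p_1 − 12·p_2)/p_1, and q_2* = 12 + 0.25·(…)/p_2.
Discretionary income = 157 − 6·17.05 − 12·2 = 30.7; q_2* = 12 + 0.25·30.7/2 = 15.8375.
At I' = 274.75: q_2* = 30.5562. Change: 30.5562 − 15.8375 = 14.7187.

Δq_2* = 14.7187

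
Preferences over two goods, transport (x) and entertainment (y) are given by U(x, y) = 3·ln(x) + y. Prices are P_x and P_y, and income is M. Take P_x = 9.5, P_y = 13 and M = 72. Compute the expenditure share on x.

share on x = 0.5417

Set MRS = P_x/P_y: (3/x)/1 = P_x/P_y.
So x*(P_x,P_y) = 3·P_y/P_x, independent of income; and y* = (M − 3·P_y)/P_y.
At the given prices: x* = 3·13/9.5 = 4.1053, and y* = 2.5385.
Expenditure on x: 9.5·4.1053 = 39; share = 0.5417.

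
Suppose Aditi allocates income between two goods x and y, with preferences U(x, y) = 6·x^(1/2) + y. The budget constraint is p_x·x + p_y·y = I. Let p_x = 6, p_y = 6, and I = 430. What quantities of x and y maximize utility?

Set MRS = p_x/p_y: 3·x^(−1/2) = p_x/p_y.
Solve: √x = 3·p_y/p_x, so x*(p_x,p_y) = (3·p_y/p_x)², and y* = (I − p_x·x*)/p_y.
Plugging in: x* = (3·6/6)² = 9, y* = 62.6667.

x* = 9, y* = 62.6667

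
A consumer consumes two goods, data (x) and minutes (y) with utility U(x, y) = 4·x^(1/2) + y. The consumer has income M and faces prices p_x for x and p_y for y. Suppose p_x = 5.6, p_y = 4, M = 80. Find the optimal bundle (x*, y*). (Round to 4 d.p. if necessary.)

Set MRS = p_x/p_y: 2·x^(−1/2) = p_x/p_y.
Thus x* = (2·p_y/p_x)² — independent of M — with the rest of income spent on y.
Plugging in: x* = (2·4/5.6)² = 2.0408, y* = 17.1429.

x* = 2.0408, y* = 17.1429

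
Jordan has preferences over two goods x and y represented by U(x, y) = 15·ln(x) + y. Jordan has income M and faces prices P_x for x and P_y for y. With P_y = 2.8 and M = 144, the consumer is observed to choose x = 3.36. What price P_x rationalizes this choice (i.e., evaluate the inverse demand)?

MU_x = 15/x, MU_y = 1. Tangency: 15/x = P_x/P_y.
So x*(P_x,P_y) = 15·P_y/P_x, independent of income; and y* = (M − 15·P_y)/P_y.
Set x* = 3.36 in the demand function and solve for P_x: P_x = 12.5.

P_x = 12.5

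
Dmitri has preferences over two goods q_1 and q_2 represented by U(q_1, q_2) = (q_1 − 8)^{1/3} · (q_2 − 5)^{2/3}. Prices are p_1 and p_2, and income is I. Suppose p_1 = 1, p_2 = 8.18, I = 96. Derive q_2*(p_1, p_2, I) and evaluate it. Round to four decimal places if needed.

q_2* = 8.8386

Let q_1' = q_1−8, q_2' = q_2−5. MRS = (1/2)·q_2'/q_1' = p_1/p_2.
After buying the subsistence bundle (8, 5), a share 1/3 of the remaining income goes to q_1: q_1* = 8 + 1/3·(I − 8p_1 − 5p_2)/p_1.
Discretionary income = 96 − 8·1 − 5·8.18 = 47.1; q_2* = 5 + 2/3·47.1/8.18 = 8.8386.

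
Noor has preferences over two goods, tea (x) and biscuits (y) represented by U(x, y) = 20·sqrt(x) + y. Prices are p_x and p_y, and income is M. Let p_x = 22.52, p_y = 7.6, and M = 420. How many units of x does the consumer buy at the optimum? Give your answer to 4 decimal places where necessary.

Utility is quasi-linear in y; the FOC for x is 10/√x = p_x/p_y.
Thus x* = (10·p_y/p_x)² — independent of M — with the rest of income spent on y.
Plugging in: x* = (10·7.6/22.52)² = 11.3891.

x* = 11.3891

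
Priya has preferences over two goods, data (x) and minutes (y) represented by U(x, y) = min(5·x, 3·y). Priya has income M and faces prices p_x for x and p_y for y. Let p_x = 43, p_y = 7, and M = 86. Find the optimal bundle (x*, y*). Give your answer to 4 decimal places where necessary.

Demand: x*(p_x,p_y,M) = 3·M/(3·p_x + 5·p_y), y* = 5·M/(3·p_x + 5·p_y).
Here 3·43 + 5·7 = 164, giving x* = 1.5732 and y* = 2.622.

x* = 1.5732, y* = 2.622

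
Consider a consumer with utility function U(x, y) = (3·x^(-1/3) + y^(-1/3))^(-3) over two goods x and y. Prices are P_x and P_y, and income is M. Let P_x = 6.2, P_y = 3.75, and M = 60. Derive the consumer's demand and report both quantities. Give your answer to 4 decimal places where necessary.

x* = 6.9779, y* = 4.4633

From the CES first-order condition, 3·(y/x)^(4/3) = P_x/P_y.
Hence y/x = ((1/3)·P_x/P_y)^(1/(4/3)), i.e. raised to the 0.75 power.
With the ratio pinned down, the budget gives x* = M/(P_x + P_y·(y/x)) and y* = (y/x)·x*.
Numerically y/x = 0.639631, so x* = 60/(6.2 + 3.75·0.639631) = 6.9779 and y* = 0.639631·6.9779 = 4.4633.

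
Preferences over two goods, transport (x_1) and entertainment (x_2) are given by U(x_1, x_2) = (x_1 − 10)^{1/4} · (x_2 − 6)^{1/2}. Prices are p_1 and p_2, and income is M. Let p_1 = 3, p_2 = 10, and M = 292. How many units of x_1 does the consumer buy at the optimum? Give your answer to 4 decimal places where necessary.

x_1* = 32.4444

MRS = (1/2)·(x_2−6)/(x_1−10). Tangency with p_1/p_2 gives x_2−6 = 2·(p_1/p_2)·(x_1−10).
After buying the subsistence bundle (10, 6), a share 1/3 of the remaining income goes to x_1: x_1* = 10 + 1/3·(M − 10p_1 − 6p_2)/p_1.
Discretionary income = 292 − 10·3 − 6·10 = 202; x_1* = 10 + 1/3·202/3 = 32.4444.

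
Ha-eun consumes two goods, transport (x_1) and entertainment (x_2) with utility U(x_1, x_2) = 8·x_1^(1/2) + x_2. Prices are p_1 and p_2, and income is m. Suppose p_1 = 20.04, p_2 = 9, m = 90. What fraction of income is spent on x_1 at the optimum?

Plugging in: x_1* = (4·9/20.04)² = 3.2271, x_2* = 2.8144.
Expenditure on x_1: 20.04·3.2271 = 64.6707; share = 0.7186.

share on x_1 = 0.7186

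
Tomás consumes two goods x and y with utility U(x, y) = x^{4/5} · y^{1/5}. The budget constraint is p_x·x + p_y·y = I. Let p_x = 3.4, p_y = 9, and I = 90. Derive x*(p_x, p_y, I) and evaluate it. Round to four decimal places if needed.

x* = 21.1765

MU_x/MU_y = (0.8·y)/(0.2·x); tangency sets this equal to p_x/p_y.
Rearranging, p_y·y = (1/4)·p_x·x. Substituting into the budget gives p_x·x·(1 + (1/4)) = I.
Demand: x*(p_x,p_y,I) = 0.8·I/p_x and y* = 0.2·I/p_y.
At p_x=3.4, p_y=9, I=90: x* = 0.8·90/3.4 = 21.1765.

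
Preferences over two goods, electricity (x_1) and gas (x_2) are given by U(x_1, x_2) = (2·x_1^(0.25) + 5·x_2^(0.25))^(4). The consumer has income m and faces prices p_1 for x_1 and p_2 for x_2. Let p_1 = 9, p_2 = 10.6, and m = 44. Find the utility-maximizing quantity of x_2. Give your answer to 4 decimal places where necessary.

x_2* = 3.1657

MU_x_1 ∝ 2·x_1^(-0.75), MU_x_2 ∝ 5·x_2^(-0.75), so MRS = (2/5)·(x_2/x_1)^(0.75) = p_1/p_2.
Hence x_2/x_1 = ((5/2)·p_1/p_2)^(1/(0.75)), i.e. raised to the 4/3 power.
With the ratio pinned down, the budget gives x_1* = m/(p_1 + p_2·(x_2/x_1)) and x_2* = (x_2/x_1)·x_1*.
Numerically x_2/x_1 = 2.727945, so x_1* = 44/(9 + 10.6·2.727945) = 1.1605 and x_2* = 2.727945·1.1605 = 3.1657.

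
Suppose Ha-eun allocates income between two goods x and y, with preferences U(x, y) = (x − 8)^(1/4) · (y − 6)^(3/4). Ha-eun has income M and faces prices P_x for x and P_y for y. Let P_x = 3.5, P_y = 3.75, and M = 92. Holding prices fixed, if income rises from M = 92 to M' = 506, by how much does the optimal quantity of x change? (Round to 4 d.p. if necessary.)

Δx* = 29.5714

This is Cobb-Douglas in (x−8, y−6): tangency gives 0.25·P_y·(y−6) = 0.75·P_x·(x−8).
Substituting into the budget: x* = 8 + 0.25·(M − 8·P_x − 6·P_y)/P_x, and y* = 6 + 0.75·(…)/P_y.
Discretionary income = 92 − 8·3.5 − 6·3.75 = 41.5; x* = 8 + 0.25·41.5/3.5 = 10.9643.
At M' = 506: x* = 40.5357. Change: 40.5357 − 10.9643 = 29.5714.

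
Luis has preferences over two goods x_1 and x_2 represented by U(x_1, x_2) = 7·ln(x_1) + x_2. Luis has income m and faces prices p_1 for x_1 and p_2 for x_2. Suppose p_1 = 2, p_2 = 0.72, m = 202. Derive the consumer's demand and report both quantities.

x_1* = 2.52, x_2* = 273.5556

Set MRS = p_1/p_2: (7/x_1)/1 = p_1/p_2.
So x_1*(p_1,p_2) = 7·p_2/p_1, independent of income; and x_2* = (m − 7·p_2)/p_2.
At the given prices: x_1* = 7·0.72/2 = 2.52, and x_2* = 273.5556.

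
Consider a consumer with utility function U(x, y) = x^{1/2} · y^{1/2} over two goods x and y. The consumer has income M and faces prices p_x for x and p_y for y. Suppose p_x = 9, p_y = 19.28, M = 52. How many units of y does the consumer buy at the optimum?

The MRS is y/x. Set MRS = p_x/p_y.
Rearranging, p_y·y = p_x·x. Substituting into the budget gives p_x·x·(1 + 1) = M.
Demand: x*(p_x,p_y,M) = 0.5·M/p_x and y* = 0.5·M/p_y.
At p_x=9, p_y=19.28, M=52: y* = 0.5·52/19.28 = 1.3485.

y* = 1.3485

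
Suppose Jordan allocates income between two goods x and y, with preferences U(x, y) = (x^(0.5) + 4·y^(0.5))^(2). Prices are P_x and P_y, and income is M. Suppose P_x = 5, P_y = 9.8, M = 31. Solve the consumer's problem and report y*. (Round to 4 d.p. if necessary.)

y* = 2.8181

From the CES first-order condition, (1/4)·(y/x)^(0.5) = P_x/P_y.
Hence y/x = (4·P_x/P_y)^(1/(0.5)), i.e. raised to the 2 power.
Substitute y = (y/x)·x into the budget: x* = M/(P_x + P_y·(y/x)).
Numerically y/x = 4.164931, so x* = 31/(5 + 9.8·4.164931) = 0.6766 and y* = 4.164931·0.6766 = 2.8181.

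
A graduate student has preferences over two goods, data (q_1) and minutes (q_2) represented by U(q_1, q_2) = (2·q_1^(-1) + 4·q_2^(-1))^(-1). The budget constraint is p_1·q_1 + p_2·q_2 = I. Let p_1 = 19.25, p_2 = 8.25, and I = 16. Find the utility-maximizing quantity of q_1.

q_1* = 0.4316

Numerically q_2/q_1 = 2.160247, so q_1* = 16/(19.25 + 8.25·2.160247) = 0.4316.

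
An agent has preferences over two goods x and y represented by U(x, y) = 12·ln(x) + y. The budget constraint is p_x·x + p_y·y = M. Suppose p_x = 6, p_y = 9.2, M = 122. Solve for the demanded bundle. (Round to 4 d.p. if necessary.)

x* = 18.4, y* = 1.2609

So x*(p_x,p_y) = 12·p_y/p_x, independent of income; and y* = (M − 12·p_y)/p_y.
At the given prices: x* = 12·9.2/6 = 18.4, and y* = 1.2609.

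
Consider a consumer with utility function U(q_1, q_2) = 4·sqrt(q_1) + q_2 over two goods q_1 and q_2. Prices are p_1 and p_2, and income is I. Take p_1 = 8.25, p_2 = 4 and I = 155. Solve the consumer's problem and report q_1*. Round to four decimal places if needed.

MU_q_1 = 2/√q_1, MU_q_2 = 1. Tangency: 2/√q_1 = p_1/p_2.
Solve: √q_1 = 2·p_2/p_1, so q_1*(p_1,p_2) = (2·p_2/p_1)², and q_2* = (I − p_1·q_1*)/p_2.
Plugging in: q_1* = (2·4/8.25)² = 0.9403.

q_1* = 0.9403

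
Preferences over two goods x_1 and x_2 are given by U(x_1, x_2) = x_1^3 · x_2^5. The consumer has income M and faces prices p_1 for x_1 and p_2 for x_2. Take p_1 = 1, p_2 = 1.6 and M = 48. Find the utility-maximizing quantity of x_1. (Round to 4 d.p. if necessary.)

The MRS is (3/5)·x_2/x_1. Set MRS = p_1/p_2.
Rearranging, p_2·x_2 = (5/3)·p_1·x_1. Substituting into the budget gives p_1·x_1·(1 + (5/3)) = M.
Demand: x_1*(p_1,p_2,M) = 0.375·M/p_1 and x_2* = 0.625·M/p_2.
At p_1=1, p_2=1.6, M=48: x_1* = 0.375·48/1 = 18.

x_1* = 18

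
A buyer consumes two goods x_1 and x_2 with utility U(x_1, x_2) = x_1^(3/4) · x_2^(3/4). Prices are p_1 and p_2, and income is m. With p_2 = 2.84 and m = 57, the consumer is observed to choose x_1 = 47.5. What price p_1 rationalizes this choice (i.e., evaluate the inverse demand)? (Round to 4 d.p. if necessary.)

p_1 = 0.6

The MRS is x_2/x_1. Set MRS = p_1/p_2.
Rearranging, p_2·x_2 = p_1·x_1. Substituting into the budget gives p_1·x_1·(1 + 1) = m.
Demand: x_1*(p_1,p_2,m) = 0.5·m/p_1 and x_2* = 0.5·m/p_2.
Set x_1* = 47.5 in the demand function and solve for p_1: p_1 = 0.6.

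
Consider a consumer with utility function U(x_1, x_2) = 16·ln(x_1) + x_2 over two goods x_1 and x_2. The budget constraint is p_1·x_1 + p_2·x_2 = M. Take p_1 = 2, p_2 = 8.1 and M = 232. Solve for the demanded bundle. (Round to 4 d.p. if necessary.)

Set MRS = p_1/p_2: (16/x_1)/1 = p_1/p_2.
So x_1*(p_1,p_2) = 16·p_2/p_1, independent of income; and x_2* = (M − 16·p_2)/p_2.
At the given prices: x_1* = 16·8.1/2 = 64.8, and x_2* = 12.642.

x_1* = 64.8, x_2* = 12.642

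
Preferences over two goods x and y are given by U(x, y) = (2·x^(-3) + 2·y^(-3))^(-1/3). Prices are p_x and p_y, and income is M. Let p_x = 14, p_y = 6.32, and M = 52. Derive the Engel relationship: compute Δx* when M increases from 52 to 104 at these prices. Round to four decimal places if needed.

MU_x ∝ 2·x^(-4), MU_y ∝ 2·y^(-4), so MRS = (y/x)^(4) = p_x/p_y.
Hence y/x = (p_x/p_y)^(1/(4)), i.e. raised to the 0.25 power.
With the ratio pinned down, the budget gives x* = M/(p_x + p_y·(y/x)) and y* = (y/x)·x*.
Numerically y/x = 1.21998, so x* = 52/(14 + 6.32·1.21998) = 2.3952.
At M' = 104: x* = 4.7904. Change: 4.7904 − 2.3952 = 2.3952.

Δx* = 2.3952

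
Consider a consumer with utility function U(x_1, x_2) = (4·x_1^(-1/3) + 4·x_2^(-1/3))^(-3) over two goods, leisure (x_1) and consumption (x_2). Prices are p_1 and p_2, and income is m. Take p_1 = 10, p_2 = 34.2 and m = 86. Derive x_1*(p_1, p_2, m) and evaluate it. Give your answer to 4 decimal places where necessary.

MRS = MU_x_1/MU_x_2 = (x_2/x_1)^(4/3). Set equal to p_1/p_2.
Solve for the ratio: x_2/x_1 = [p_1/p_2]^(0.75).
Substitute x_2 = (x_2/x_1)·x_1 into the budget: x_1* = m/(p_1 + p_2·(x_2/x_1)).
Numerically x_2/x_1 = 0.397631, so x_1* = 86/(10 + 34.2·0.397631) = 3.6442.

x_1* = 3.6442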